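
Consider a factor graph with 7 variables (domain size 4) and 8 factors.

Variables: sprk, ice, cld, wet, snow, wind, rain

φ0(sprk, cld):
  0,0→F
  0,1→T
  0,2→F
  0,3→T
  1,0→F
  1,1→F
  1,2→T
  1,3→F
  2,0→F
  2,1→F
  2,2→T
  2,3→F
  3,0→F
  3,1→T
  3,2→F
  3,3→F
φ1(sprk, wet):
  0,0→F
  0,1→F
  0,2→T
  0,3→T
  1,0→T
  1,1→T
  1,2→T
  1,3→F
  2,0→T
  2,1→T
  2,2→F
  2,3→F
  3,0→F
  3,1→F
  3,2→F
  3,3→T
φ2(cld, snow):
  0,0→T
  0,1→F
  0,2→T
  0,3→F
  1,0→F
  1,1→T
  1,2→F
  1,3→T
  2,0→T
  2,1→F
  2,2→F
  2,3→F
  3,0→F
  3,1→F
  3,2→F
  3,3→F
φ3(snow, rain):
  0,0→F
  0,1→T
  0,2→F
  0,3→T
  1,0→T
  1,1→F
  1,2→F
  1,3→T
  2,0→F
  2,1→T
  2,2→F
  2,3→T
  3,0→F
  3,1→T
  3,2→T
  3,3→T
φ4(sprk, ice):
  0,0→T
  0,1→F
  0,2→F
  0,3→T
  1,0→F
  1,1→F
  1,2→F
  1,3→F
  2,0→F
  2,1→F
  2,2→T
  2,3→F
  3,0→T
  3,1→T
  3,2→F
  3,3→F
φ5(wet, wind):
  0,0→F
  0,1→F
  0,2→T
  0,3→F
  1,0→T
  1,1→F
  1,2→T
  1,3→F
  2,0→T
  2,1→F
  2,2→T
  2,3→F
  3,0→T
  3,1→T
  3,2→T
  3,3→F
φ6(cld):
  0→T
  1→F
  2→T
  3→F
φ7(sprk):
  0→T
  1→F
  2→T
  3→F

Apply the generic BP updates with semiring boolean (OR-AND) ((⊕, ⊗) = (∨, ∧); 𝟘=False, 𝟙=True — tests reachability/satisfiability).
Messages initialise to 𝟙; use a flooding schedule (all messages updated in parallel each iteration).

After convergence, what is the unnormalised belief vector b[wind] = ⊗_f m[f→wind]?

init: all messages = 𝟙 over 4 values
r1 m[φ0→sprk] = [T, T, T, T]
r1 m[φ0→cld] = [F, T, T, T]
r1 m[φ1→sprk] = [T, T, T, T]
r1 m[φ1→wet] = [T, T, T, T]
r1 m[φ2→cld] = [T, T, T, F]
r1 m[φ2→snow] = [T, T, T, T]
r1 m[φ3→snow] = [T, T, T, T]
r1 m[φ3→rain] = [T, T, T, T]
r1 m[φ4→sprk] = [T, F, T, T]
r1 m[φ4→ice] = [T, T, T, T]
r1 m[φ5→wet] = [T, T, T, T]
r1 m[φ5→wind] = [T, T, T, F]
r1 m[φ6→cld] = [T, F, T, F]
r1 m[φ7→sprk] = [T, F, T, F]
r1 m[sprk→φ0] = [T, T, T, T]
r1 m[sprk→φ1] = [T, T, T, T]
r1 m[sprk→φ4] = [T, T, T, T]
r1 m[sprk→φ7] = [T, T, T, T]
r1 m[ice→φ4] = [T, T, T, T]
r1 m[cld→φ0] = [T, T, T, T]
r1 m[cld→φ2] = [T, T, T, T]
r1 m[cld→φ6] = [T, T, T, T]
r1 m[wet→φ1] = [T, T, T, T]
r1 m[wet→φ5] = [T, T, T, T]
r1 m[snow→φ2] = [T, T, T, T]
r1 m[snow→φ3] = [T, T, T, T]
r1 m[wind→φ5] = [T, T, T, T]
r1 m[rain→φ3] = [T, T, T, T]
r2 m[φ0→sprk] = [T, T, T, T]
r2 m[φ0→cld] = [F, T, T, T]
r2 m[φ1→sprk] = [T, T, T, T]
r2 m[φ1→wet] = [T, T, T, T]
r2 m[φ2→cld] = [T, T, T, F]
r2 m[φ2→snow] = [T, T, T, T]
r2 m[φ3→snow] = [T, T, T, T]
r2 m[φ3→rain] = [T, T, T, T]
r2 m[φ4→sprk] = [T, F, T, T]
r2 m[φ4→ice] = [T, T, T, T]
r2 m[φ5→wet] = [T, T, T, T]
r2 m[φ5→wind] = [T, T, T, F]
r2 m[φ6→cld] = [T, F, T, F]
r2 m[φ7→sprk] = [T, F, T, F]
r2 m[sprk→φ0] = [T, F, T, F]
r2 m[sprk→φ1] = [T, F, T, F]
r2 m[sprk→φ4] = [T, F, T, F]
r2 m[sprk→φ7] = [T, F, T, T]
r2 m[ice→φ4] = [T, T, T, T]
r2 m[cld→φ0] = [T, F, T, F]
r2 m[cld→φ2] = [F, F, T, F]
r2 m[cld→φ6] = [F, T, T, F]
r2 m[wet→φ1] = [T, T, T, T]
r2 m[wet→φ5] = [T, T, T, T]
r2 m[snow→φ2] = [T, T, T, T]
r2 m[snow→φ3] = [T, T, T, T]
r2 m[wind→φ5] = [T, T, T, T]
r2 m[rain→φ3] = [T, T, T, T]
r3 m[φ0→sprk] = [F, T, T, F]
r3 m[φ0→cld] = [F, T, T, T]
r3 m[φ1→sprk] = [T, T, T, T]
r3 m[φ1→wet] = [T, T, T, T]
r3 m[φ2→cld] = [T, T, T, F]
r3 m[φ2→snow] = [T, F, F, F]
r3 m[φ3→snow] = [T, T, T, T]
r3 m[φ3→rain] = [T, T, T, T]
r3 m[φ4→sprk] = [T, F, T, T]
r3 m[φ4→ice] = [T, F, T, T]
r3 m[φ5→wet] = [T, T, T, T]
r3 m[φ5→wind] = [T, T, T, F]
r3 m[φ6→cld] = [T, F, T, F]
r3 m[φ7→sprk] = [T, F, T, F]
r3 m[sprk→φ0] = [T, F, T, F]
r3 m[sprk→φ1] = [T, F, T, F]
r3 m[sprk→φ4] = [T, F, T, F]
r3 m[sprk→φ7] = [T, F, T, T]
r3 m[ice→φ4] = [T, T, T, T]
r3 m[cld→φ0] = [T, F, T, F]
r3 m[cld→φ2] = [F, F, T, F]
r3 m[cld→φ6] = [F, T, T, F]
r3 m[wet→φ1] = [T, T, T, T]
r3 m[wet→φ5] = [T, T, T, T]
r3 m[snow→φ2] = [T, T, T, T]
r3 m[snow→φ3] = [T, T, T, T]
r3 m[wind→φ5] = [T, T, T, T]
r3 m[rain→φ3] = [T, T, T, T]
r4 m[φ0→sprk] = [F, T, T, F]
r4 m[φ0→cld] = [F, T, T, T]
r4 m[φ1→sprk] = [T, T, T, T]
r4 m[φ1→wet] = [T, T, T, T]
r4 m[φ2→cld] = [T, T, T, F]
r4 m[φ2→snow] = [T, F, F, F]
r4 m[φ3→snow] = [T, T, T, T]
r4 m[φ3→rain] = [T, T, T, T]
r4 m[φ4→sprk] = [T, F, T, T]
r4 m[φ4→ice] = [T, F, T, T]
r4 m[φ5→wet] = [T, T, T, T]
r4 m[φ5→wind] = [T, T, T, F]
r4 m[φ6→cld] = [T, F, T, F]
r4 m[φ7→sprk] = [T, F, T, F]
r4 m[sprk→φ0] = [T, F, T, F]
r4 m[sprk→φ1] = [F, F, T, F]
r4 m[sprk→φ4] = [F, F, T, F]
r4 m[sprk→φ7] = [F, F, T, F]
r4 m[ice→φ4] = [T, T, T, T]
r4 m[cld→φ0] = [T, F, T, F]
r4 m[cld→φ2] = [F, F, T, F]
r4 m[cld→φ6] = [F, T, T, F]
r4 m[wet→φ1] = [T, T, T, T]
r4 m[wet→φ5] = [T, T, T, T]
r4 m[snow→φ2] = [T, T, T, T]
r4 m[snow→φ3] = [T, F, F, F]
r4 m[wind→φ5] = [T, T, T, T]
r4 m[rain→φ3] = [T, T, T, T]
r5 m[φ0→sprk] = [F, T, T, F]
r5 m[φ0→cld] = [F, T, T, T]
r5 m[φ1→sprk] = [T, T, T, T]
r5 m[φ1→wet] = [T, T, F, F]
r5 m[φ2→cld] = [T, T, T, F]
r5 m[φ2→snow] = [T, F, F, F]
r5 m[φ3→snow] = [T, T, T, T]
r5 m[φ3→rain] = [F, T, F, T]
r5 m[φ4→sprk] = [T, F, T, T]
r5 m[φ4→ice] = [F, F, T, F]
r5 m[φ5→wet] = [T, T, T, T]
r5 m[φ5→wind] = [T, T, T, F]
r5 m[φ6→cld] = [T, F, T, F]
r5 m[φ7→sprk] = [T, F, T, F]
r5 m[sprk→φ0] = [T, F, T, F]
r5 m[sprk→φ1] = [F, F, T, F]
r5 m[sprk→φ4] = [F, F, T, F]
r5 m[sprk→φ7] = [F, F, T, F]
r5 m[ice→φ4] = [T, T, T, T]
r5 m[cld→φ0] = [T, F, T, F]
r5 m[cld→φ2] = [F, F, T, F]
r5 m[cld→φ6] = [F, T, T, F]
r5 m[wet→φ1] = [T, T, T, T]
r5 m[wet→φ5] = [T, T, T, T]
r5 m[snow→φ2] = [T, T, T, T]
r5 m[snow→φ3] = [T, F, F, F]
r5 m[wind→φ5] = [T, T, T, T]
r5 m[rain→φ3] = [T, T, T, T]
r6 m[φ0→sprk] = [F, T, T, F]
r6 m[φ0→cld] = [F, T, T, T]
r6 m[φ1→sprk] = [T, T, T, T]
r6 m[φ1→wet] = [T, T, F, F]
r6 m[φ2→cld] = [T, T, T, F]
r6 m[φ2→snow] = [T, F, F, F]
r6 m[φ3→snow] = [T, T, T, T]
r6 m[φ3→rain] = [F, T, F, T]
r6 m[φ4→sprk] = [T, F, T, T]
r6 m[φ4→ice] = [F, F, T, F]
r6 m[φ5→wet] = [T, T, T, T]
r6 m[φ5→wind] = [T, T, T, F]
r6 m[φ6→cld] = [T, F, T, F]
r6 m[φ7→sprk] = [T, F, T, F]
r6 m[sprk→φ0] = [T, F, T, F]
r6 m[sprk→φ1] = [F, F, T, F]
r6 m[sprk→φ4] = [F, F, T, F]
r6 m[sprk→φ7] = [F, F, T, F]
r6 m[ice→φ4] = [T, T, T, T]
r6 m[cld→φ0] = [T, F, T, F]
r6 m[cld→φ2] = [F, F, T, F]
r6 m[cld→φ6] = [F, T, T, F]
r6 m[wet→φ1] = [T, T, T, T]
r6 m[wet→φ5] = [T, T, F, F]
r6 m[snow→φ2] = [T, T, T, T]
r6 m[snow→φ3] = [T, F, F, F]
r6 m[wind→φ5] = [T, T, T, T]
r6 m[rain→φ3] = [T, T, T, T]
r7 m[φ0→sprk] = [F, T, T, F]
r7 m[φ0→cld] = [F, T, T, T]
r7 m[φ1→sprk] = [T, T, T, T]
r7 m[φ1→wet] = [T, T, F, F]
r7 m[φ2→cld] = [T, T, T, F]
r7 m[φ2→snow] = [T, F, F, F]
r7 m[φ3→snow] = [T, T, T, T]
r7 m[φ3→rain] = [F, T, F, T]
r7 m[φ4→sprk] = [T, F, T, T]
r7 m[φ4→ice] = [F, F, T, F]
r7 m[φ5→wet] = [T, T, T, T]
r7 m[φ5→wind] = [T, F, T, F]
r7 m[φ6→cld] = [T, F, T, F]
r7 m[φ7→sprk] = [T, F, T, F]
r7 m[sprk→φ0] = [T, F, T, F]
r7 m[sprk→φ1] = [F, F, T, F]
r7 m[sprk→φ4] = [F, F, T, F]
r7 m[sprk→φ7] = [F, F, T, F]
r7 m[ice→φ4] = [T, T, T, T]
r7 m[cld→φ0] = [T, F, T, F]
r7 m[cld→φ2] = [F, F, T, F]
r7 m[cld→φ6] = [F, T, T, F]
r7 m[wet→φ1] = [T, T, T, T]
r7 m[wet→φ5] = [T, T, F, F]
r7 m[snow→φ2] = [T, T, T, T]
r7 m[snow→φ3] = [T, F, F, F]
r7 m[wind→φ5] = [T, T, T, T]
r7 m[rain→φ3] = [T, T, T, T]
r8 m[φ0→sprk] = [F, T, T, F]
r8 m[φ0→cld] = [F, T, T, T]
r8 m[φ1→sprk] = [T, T, T, T]
r8 m[φ1→wet] = [T, T, F, F]
r8 m[φ2→cld] = [T, T, T, F]
r8 m[φ2→snow] = [T, F, F, F]
r8 m[φ3→snow] = [T, T, T, T]
r8 m[φ3→rain] = [F, T, F, T]
r8 m[φ4→sprk] = [T, F, T, T]
r8 m[φ4→ice] = [F, F, T, F]
r8 m[φ5→wet] = [T, T, T, T]
r8 m[φ5→wind] = [T, F, T, F]
r8 m[φ6→cld] = [T, F, T, F]
r8 m[φ7→sprk] = [T, F, T, F]
r8 m[sprk→φ0] = [T, F, T, F]
r8 m[sprk→φ1] = [F, F, T, F]
r8 m[sprk→φ4] = [F, F, T, F]
r8 m[sprk→φ7] = [F, F, T, F]
r8 m[ice→φ4] = [T, T, T, T]
r8 m[cld→φ0] = [T, F, T, F]
r8 m[cld→φ2] = [F, F, T, F]
r8 m[cld→φ6] = [F, T, T, F]
r8 m[wet→φ1] = [T, T, T, T]
r8 m[wet→φ5] = [T, T, F, F]
r8 m[snow→φ2] = [T, T, T, T]
r8 m[snow→φ3] = [T, F, F, F]
r8 m[wind→φ5] = [T, T, T, T]
r8 m[rain→φ3] = [T, T, T, T]
fixed point reached at round 8
b[wind] = ⊗ incoming = [T, F, T, F]

b[wind] = [T, F, T, F]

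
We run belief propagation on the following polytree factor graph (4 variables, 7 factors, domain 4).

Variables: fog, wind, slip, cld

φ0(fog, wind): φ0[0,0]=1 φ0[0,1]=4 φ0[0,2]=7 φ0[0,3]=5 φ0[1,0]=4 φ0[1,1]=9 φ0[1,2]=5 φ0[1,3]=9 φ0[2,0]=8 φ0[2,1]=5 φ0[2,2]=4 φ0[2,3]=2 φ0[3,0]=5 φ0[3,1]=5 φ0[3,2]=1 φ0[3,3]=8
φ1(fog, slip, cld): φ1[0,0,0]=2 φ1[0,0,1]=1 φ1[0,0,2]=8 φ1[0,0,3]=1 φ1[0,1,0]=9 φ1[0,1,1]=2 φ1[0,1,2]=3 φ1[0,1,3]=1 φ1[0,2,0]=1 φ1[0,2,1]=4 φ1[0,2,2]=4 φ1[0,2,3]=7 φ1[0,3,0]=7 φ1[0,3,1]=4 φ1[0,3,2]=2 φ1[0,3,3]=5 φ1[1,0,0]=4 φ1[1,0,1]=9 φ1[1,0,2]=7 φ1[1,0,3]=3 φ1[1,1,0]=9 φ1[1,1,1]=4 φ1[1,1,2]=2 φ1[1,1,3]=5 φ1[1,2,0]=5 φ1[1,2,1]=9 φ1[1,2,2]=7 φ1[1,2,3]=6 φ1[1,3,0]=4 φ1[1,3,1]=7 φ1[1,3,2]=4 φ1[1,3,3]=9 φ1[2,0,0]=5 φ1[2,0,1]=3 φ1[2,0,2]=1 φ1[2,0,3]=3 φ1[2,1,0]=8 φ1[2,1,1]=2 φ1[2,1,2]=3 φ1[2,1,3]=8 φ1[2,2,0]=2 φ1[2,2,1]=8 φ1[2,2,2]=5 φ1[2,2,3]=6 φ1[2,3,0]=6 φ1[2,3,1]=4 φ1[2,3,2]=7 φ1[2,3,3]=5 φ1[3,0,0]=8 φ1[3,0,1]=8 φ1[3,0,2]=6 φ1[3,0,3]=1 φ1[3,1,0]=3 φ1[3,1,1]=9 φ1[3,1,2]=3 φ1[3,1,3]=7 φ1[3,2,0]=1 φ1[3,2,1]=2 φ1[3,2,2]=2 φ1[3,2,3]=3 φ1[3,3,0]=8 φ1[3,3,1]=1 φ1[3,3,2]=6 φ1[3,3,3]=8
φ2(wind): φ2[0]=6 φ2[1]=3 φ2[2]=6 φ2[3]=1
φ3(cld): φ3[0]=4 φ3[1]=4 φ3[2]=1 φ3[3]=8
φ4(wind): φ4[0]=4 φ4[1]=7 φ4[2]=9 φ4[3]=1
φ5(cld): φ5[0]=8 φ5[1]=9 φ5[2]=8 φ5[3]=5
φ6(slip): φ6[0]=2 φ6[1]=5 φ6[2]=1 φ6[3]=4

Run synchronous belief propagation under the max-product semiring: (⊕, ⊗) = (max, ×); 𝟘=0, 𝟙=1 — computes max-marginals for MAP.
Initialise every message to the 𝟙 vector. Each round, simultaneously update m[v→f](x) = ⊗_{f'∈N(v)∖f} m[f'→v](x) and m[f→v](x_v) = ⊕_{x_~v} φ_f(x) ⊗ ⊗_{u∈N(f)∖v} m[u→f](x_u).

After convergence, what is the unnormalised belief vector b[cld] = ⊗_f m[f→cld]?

init: all messages = 𝟙 over 4 values
r1 m[φ0→fog] = [7, 9, 8, 8]
r1 m[φ0→wind] = [8, 9, 7, 9]
r1 m[φ1→fog] = [9, 9, 8, 9]
r1 m[φ1→slip] = [9, 9, 9, 9]
r1 m[φ1→cld] = [9, 9, 8, 9]
r1 m[φ2→wind] = [6, 3, 6, 1]
r1 m[φ3→cld] = [4, 4, 1, 8]
r1 m[φ4→wind] = [4, 7, 9, 1]
r1 m[φ5→cld] = [8, 9, 8, 5]
r1 m[φ6→slip] = [2, 5, 1, 4]
r1 m[fog→φ0] = [1, 1, 1, 1]
r1 m[fog→φ1] = [1, 1, 1, 1]
r1 m[wind→φ0] = [1, 1, 1, 1]
r1 m[wind→φ2] = [1, 1, 1, 1]
r1 m[wind→φ4] = [1, 1, 1, 1]
r1 m[slip→φ1] = [1, 1, 1, 1]
r1 m[slip→φ6] = [1, 1, 1, 1]
r1 m[cld→φ1] = [1, 1, 1, 1]
r1 m[cld→φ3] = [1, 1, 1, 1]
r1 m[cld→φ5] = [1, 1, 1, 1]
r2 m[φ0→fog] = [7, 9, 8, 8]
r2 m[φ0→wind] = [8, 9, 7, 9]
r2 m[φ1→fog] = [9, 9, 8, 9]
r2 m[φ1→slip] = [9, 9, 9, 9]
r2 m[φ1→cld] = [9, 9, 8, 9]
r2 m[φ2→wind] = [6, 3, 6, 1]
r2 m[φ3→cld] = [4, 4, 1, 8]
r2 m[φ4→wind] = [4, 7, 9, 1]
r2 m[φ5→cld] = [8, 9, 8, 5]
r2 m[φ6→slip] = [2, 5, 1, 4]
r2 m[fog→φ0] = [9, 9, 8, 9]
r2 m[fog→φ1] = [7, 9, 8, 8]
r2 m[wind→φ0] = [24, 21, 54, 1]
r2 m[wind→φ2] = [32, 63, 63, 9]
r2 m[wind→φ4] = [48, 27, 42, 9]
r2 m[slip→φ1] = [2, 5, 1, 4]
r2 m[slip→φ6] = [9, 9, 9, 9]
r2 m[cld→φ1] = [32, 36, 8, 40]
r2 m[cld→φ3] = [72, 81, 64, 45]
r2 m[cld→φ5] = [36, 36, 8, 72]
r3 m[φ0→fog] = [378, 270, 216, 120]
r3 m[φ0→wind] = [64, 81, 63, 81]
r3 m[φ1→fog] = [1440, 1440, 1600, 1620]
r3 m[φ1→slip] = [2916, 2592, 2916, 3240]
r3 m[φ1→cld] = [405, 360, 224, 324]
r3 m[φ2→wind] = [6, 3, 6, 1]
r3 m[φ3→cld] = [4, 4, 1, 8]
r3 m[φ4→wind] = [4, 7, 9, 1]
r3 m[φ5→cld] = [8, 9, 8, 5]
r3 m[φ6→slip] = [2, 5, 1, 4]
r3 m[fog→φ0] = [9, 9, 8, 9]
r3 m[fog→φ1] = [7, 9, 8, 8]
r3 m[wind→φ0] = [24, 21, 54, 1]
r3 m[wind→φ2] = [32, 63, 63, 9]
r3 m[wind→φ4] = [48, 27, 42, 9]
r3 m[slip→φ1] = [2, 5, 1, 4]
r3 m[slip→φ6] = [9, 9, 9, 9]
r3 m[cld→φ1] = [32, 36, 8, 40]
r3 m[cld→φ3] = [72, 81, 64, 45]
r3 m[cld→φ5] = [36, 36, 8, 72]
r4 m[φ0→fog] = [378, 270, 216, 120]
r4 m[φ0→wind] = [64, 81, 63, 81]
r4 m[φ1→fog] = [1440, 1440, 1600, 1620]
r4 m[φ1→slip] = [2916, 2592, 2916, 3240]
r4 m[φ1→cld] = [405, 360, 224, 324]
r4 m[φ2→wind] = [6, 3, 6, 1]
r4 m[φ3→cld] = [4, 4, 1, 8]
r4 m[φ4→wind] = [4, 7, 9, 1]
r4 m[φ5→cld] = [8, 9, 8, 5]
r4 m[φ6→slip] = [2, 5, 1, 4]
r4 m[fog→φ0] = [1440, 1440, 1600, 1620]
r4 m[fog→φ1] = [378, 270, 216, 120]
r4 m[wind→φ0] = [24, 21, 54, 1]
r4 m[wind→φ2] = [256, 567, 567, 81]
r4 m[wind→φ4] = [384, 243, 378, 81]
r4 m[slip→φ1] = [2, 5, 1, 4]
r4 m[slip→φ6] = [2916, 2592, 2916, 3240]
r4 m[cld→φ1] = [32, 36, 8, 40]
r4 m[cld→φ3] = [3240, 3240, 1792, 1620]
r4 m[cld→φ5] = [1620, 1440, 224, 2592]
r5 m[φ0→fog] = [378, 270, 216, 120]
r5 m[φ0→wind] = [12800, 12960, 10080, 12960]
r5 m[φ1→fog] = [1440, 1440, 1600, 1620]
r5 m[φ1→slip] = [87480, 108864, 105840, 97200]
r5 m[φ1→cld] = [17010, 7560, 6048, 9720]
r5 m[φ2→wind] = [6, 3, 6, 1]
r5 m[φ3→cld] = [4, 4, 1, 8]
r5 m[φ4→wind] = [4, 7, 9, 1]
r5 m[φ5→cld] = [8, 9, 8, 5]
r5 m[φ6→slip] = [2, 5, 1, 4]
r5 m[fog→φ0] = [1440, 1440, 1600, 1620]
r5 m[fog→φ1] = [378, 270, 216, 120]
r5 m[wind→φ0] = [24, 21, 54, 1]
r5 m[wind→φ2] = [256, 567, 567, 81]
r5 m[wind→φ4] = [384, 243, 378, 81]
r5 m[slip→φ1] = [2, 5, 1, 4]
r5 m[slip→φ6] = [2916, 2592, 2916, 3240]
r5 m[cld→φ1] = [32, 36, 8, 40]
r5 m[cld→φ3] = [3240, 3240, 1792, 1620]
r5 m[cld→φ5] = [1620, 1440, 224, 2592]
r6 m[φ0→fog] = [378, 270, 216, 120]
r6 m[φ0→wind] = [12800, 12960, 10080, 12960]
r6 m[φ1→fog] = [1440, 1440, 1600, 1620]
r6 m[φ1→slip] = [87480, 108864, 105840, 97200]
r6 m[φ1→cld] = [17010, 7560, 6048, 9720]
r6 m[φ2→wind] = [6, 3, 6, 1]
r6 m[φ3→cld] = [4, 4, 1, 8]
r6 m[φ4→wind] = [4, 7, 9, 1]
r6 m[φ5→cld] = [8, 9, 8, 5]
r6 m[φ6→slip] = [2, 5, 1, 4]
r6 m[fog→φ0] = [1440, 1440, 1600, 1620]
r6 m[fog→φ1] = [378, 270, 216, 120]
r6 m[wind→φ0] = [24, 21, 54, 1]
r6 m[wind→φ2] = [51200, 90720, 90720, 12960]
r6 m[wind→φ4] = [76800, 38880, 60480, 12960]
r6 m[slip→φ1] = [2, 5, 1, 4]
r6 m[slip→φ6] = [87480, 108864, 105840, 97200]
r6 m[cld→φ1] = [32, 36, 8, 40]
r6 m[cld→φ3] = [136080, 68040, 48384, 48600]
r6 m[cld→φ5] = [68040, 30240, 6048, 77760]
r7 m[φ0→fog] = [378, 270, 216, 120]
r7 m[φ0→wind] = [12800, 12960, 10080, 12960]
r7 m[φ1→fog] = [1440, 1440, 1600, 1620]
r7 m[φ1→slip] = [87480, 108864, 105840, 97200]
r7 m[φ1→cld] = [17010, 7560, 6048, 9720]
r7 m[φ2→wind] = [6, 3, 6, 1]
r7 m[φ3→cld] = [4, 4, 1, 8]
r7 m[φ4→wind] = [4, 7, 9, 1]
r7 m[φ5→cld] = [8, 9, 8, 5]
r7 m[φ6→slip] = [2, 5, 1, 4]
r7 m[fog→φ0] = [1440, 1440, 1600, 1620]
r7 m[fog→φ1] = [378, 270, 216, 120]
r7 m[wind→φ0] = [24, 21, 54, 1]
r7 m[wind→φ2] = [51200, 90720, 90720, 12960]
r7 m[wind→φ4] = [76800, 38880, 60480, 12960]
r7 m[slip→φ1] = [2, 5, 1, 4]
r7 m[slip→φ6] = [87480, 108864, 105840, 97200]
r7 m[cld→φ1] = [32, 36, 8, 40]
r7 m[cld→φ3] = [136080, 68040, 48384, 48600]
r7 m[cld→φ5] = [68040, 30240, 6048, 77760]
fixed point reached at round 7
b[cld] = ⊗ incoming = [544320, 272160, 48384, 388800]

b[cld] = [544320, 272160, 48384, 388800]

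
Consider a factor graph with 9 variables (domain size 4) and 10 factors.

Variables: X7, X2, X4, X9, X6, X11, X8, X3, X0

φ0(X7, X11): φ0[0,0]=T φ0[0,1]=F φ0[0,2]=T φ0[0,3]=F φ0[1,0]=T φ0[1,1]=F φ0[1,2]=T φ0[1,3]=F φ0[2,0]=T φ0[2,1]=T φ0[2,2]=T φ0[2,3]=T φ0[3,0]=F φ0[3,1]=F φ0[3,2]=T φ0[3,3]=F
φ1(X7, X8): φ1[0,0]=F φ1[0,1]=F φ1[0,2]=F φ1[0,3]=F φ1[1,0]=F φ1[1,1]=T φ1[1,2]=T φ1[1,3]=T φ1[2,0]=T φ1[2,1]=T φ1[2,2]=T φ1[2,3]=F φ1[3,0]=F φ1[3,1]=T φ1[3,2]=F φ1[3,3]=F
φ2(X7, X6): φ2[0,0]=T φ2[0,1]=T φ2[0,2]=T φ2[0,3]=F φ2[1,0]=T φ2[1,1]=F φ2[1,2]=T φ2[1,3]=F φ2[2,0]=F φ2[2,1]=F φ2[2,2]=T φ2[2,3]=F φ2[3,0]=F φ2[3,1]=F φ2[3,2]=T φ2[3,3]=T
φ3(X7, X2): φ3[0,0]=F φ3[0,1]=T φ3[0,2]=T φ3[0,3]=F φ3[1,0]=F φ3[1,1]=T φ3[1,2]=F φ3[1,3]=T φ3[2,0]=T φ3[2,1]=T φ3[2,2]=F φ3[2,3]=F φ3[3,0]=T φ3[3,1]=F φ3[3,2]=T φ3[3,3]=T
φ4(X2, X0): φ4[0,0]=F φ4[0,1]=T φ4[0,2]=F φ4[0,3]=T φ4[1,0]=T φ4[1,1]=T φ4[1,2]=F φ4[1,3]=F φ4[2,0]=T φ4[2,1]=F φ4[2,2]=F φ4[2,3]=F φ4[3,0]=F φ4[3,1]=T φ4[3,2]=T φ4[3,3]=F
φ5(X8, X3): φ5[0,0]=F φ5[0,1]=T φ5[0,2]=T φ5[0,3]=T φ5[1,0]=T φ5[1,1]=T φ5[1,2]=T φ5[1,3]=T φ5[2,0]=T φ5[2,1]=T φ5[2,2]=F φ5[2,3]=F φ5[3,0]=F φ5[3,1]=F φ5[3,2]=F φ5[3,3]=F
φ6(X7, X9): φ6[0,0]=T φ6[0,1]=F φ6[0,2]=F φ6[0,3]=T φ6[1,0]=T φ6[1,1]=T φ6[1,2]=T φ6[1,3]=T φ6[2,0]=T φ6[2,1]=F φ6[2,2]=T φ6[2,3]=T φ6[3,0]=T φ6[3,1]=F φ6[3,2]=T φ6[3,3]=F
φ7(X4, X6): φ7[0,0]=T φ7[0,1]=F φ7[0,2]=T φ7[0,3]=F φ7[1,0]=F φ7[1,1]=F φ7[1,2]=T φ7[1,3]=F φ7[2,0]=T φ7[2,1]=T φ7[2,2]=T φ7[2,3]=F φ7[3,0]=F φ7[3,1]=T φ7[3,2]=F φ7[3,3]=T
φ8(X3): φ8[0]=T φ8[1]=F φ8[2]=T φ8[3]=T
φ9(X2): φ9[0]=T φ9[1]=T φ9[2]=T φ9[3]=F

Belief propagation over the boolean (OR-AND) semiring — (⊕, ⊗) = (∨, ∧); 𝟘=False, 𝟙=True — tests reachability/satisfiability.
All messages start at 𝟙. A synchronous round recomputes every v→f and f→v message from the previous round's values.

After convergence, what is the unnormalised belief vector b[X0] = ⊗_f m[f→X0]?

init: all messages = 𝟙 over 4 values
r1 m[φ0→X7] = [T, T, T, T]
r1 m[φ0→X11] = [T, T, T, T]
r1 m[φ1→X7] = [F, T, T, T]
r1 m[φ1→X8] = [T, T, T, T]
r1 m[φ2→X7] = [T, T, T, T]
r1 m[φ2→X6] = [T, T, T, T]
r1 m[φ3→X7] = [T, T, T, T]
r1 m[φ3→X2] = [T, T, T, T]
r1 m[φ4→X2] = [T, T, T, T]
r1 m[φ4→X0] = [T, T, T, T]
r1 m[φ5→X8] = [T, T, T, F]
r1 m[φ5→X3] = [T, T, T, T]
r1 m[φ6→X7] = [T, T, T, T]
r1 m[φ6→X9] = [T, T, T, T]
r1 m[φ7→X4] = [T, T, T, T]
r1 m[φ7→X6] = [T, T, T, T]
r1 m[φ8→X3] = [T, F, T, T]
r1 m[φ9→X2] = [T, T, T, F]
r1 m[X7→φ0] = [T, T, T, T]
r1 m[X7→φ1] = [T, T, T, T]
r1 m[X7→φ2] = [T, T, T, T]
r1 m[X7→φ3] = [T, T, T, T]
r1 m[X7→φ6] = [T, T, T, T]
r1 m[X2→φ3] = [T, T, T, T]
r1 m[X2→φ4] = [T, T, T, T]
r1 m[X2→φ9] = [T, T, T, T]
r1 m[X4→φ7] = [T, T, T, T]
r1 m[X9→φ6] = [T, T, T, T]
r1 m[X6→φ2] = [T, T, T, T]
r1 m[X6→φ7] = [T, T, T, T]
r1 m[X11→φ0] = [T, T, T, T]
r1 m[X8→φ1] = [T, T, T, T]
r1 m[X8→φ5] = [T, T, T, T]
r1 m[X3→φ5] = [T, T, T, T]
r1 m[X3→φ8] = [T, T, T, T]
r1 m[X0→φ4] = [T, T, T, T]
r2 m[φ0→X7] = [T, T, T, T]
r2 m[φ0→X11] = [T, T, T, T]
r2 m[φ1→X7] = [F, T, T, T]
r2 m[φ1→X8] = [T, T, T, T]
r2 m[φ2→X7] = [T, T, T, T]
r2 m[φ2→X6] = [T, T, T, T]
r2 m[φ3→X7] = [T, T, T, T]
r2 m[φ3→X2] = [T, T, T, T]
r2 m[φ4→X2] = [T, T, T, T]
r2 m[φ4→X0] = [T, T, T, T]
r2 m[φ5→X8] = [T, T, T, F]
r2 m[φ5→X3] = [T, T, T, T]
r2 m[φ6→X7] = [T, T, T, T]
r2 m[φ6→X9] = [T, T, T, T]
r2 m[φ7→X4] = [T, T, T, T]
r2 m[φ7→X6] = [T, T, T, T]
r2 m[φ8→X3] = [T, F, T, T]
r2 m[φ9→X2] = [T, T, T, F]
r2 m[X7→φ0] = [F, T, T, T]
r2 m[X7→φ1] = [T, T, T, T]
r2 m[X7→φ2] = [F, T, T, T]
r2 m[X7→φ3] = [F, T, T, T]
r2 m[X7→φ6] = [F, T, T, T]
r2 m[X2→φ3] = [T, T, T, F]
r2 m[X2→φ4] = [T, T, T, F]
r2 m[X2→φ9] = [T, T, T, T]
r2 m[X4→φ7] = [T, T, T, T]
r2 m[X9→φ6] = [T, T, T, T]
r2 m[X6→φ2] = [T, T, T, T]
r2 m[X6→φ7] = [T, T, T, T]
r2 m[X11→φ0] = [T, T, T, T]
r2 m[X8→φ1] = [T, T, T, F]
r2 m[X8→φ5] = [T, T, T, T]
r2 m[X3→φ5] = [T, F, T, T]
r2 m[X3→φ8] = [T, T, T, T]
r2 m[X0→φ4] = [T, T, T, T]
r3 m[φ0→X7] = [T, T, T, T]
r3 m[φ0→X11] = [T, T, T, T]
r3 m[φ1→X7] = [F, T, T, T]
r3 m[φ1→X8] = [T, T, T, T]
r3 m[φ2→X7] = [T, T, T, T]
r3 m[φ2→X6] = [T, F, T, T]
r3 m[φ3→X7] = [T, T, T, T]
r3 m[φ3→X2] = [T, T, T, T]
r3 m[φ4→X2] = [T, T, T, T]
r3 m[φ4→X0] = [T, T, F, T]
r3 m[φ5→X8] = [T, T, T, F]
r3 m[φ5→X3] = [T, T, T, T]
r3 m[φ6→X7] = [T, T, T, T]
r3 m[φ6→X9] = [T, T, T, T]
r3 m[φ7→X4] = [T, T, T, T]
r3 m[φ7→X6] = [T, T, T, T]
r3 m[φ8→X3] = [T, F, T, T]
r3 m[φ9→X2] = [T, T, T, F]
r3 m[X7→φ0] = [F, T, T, T]
r3 m[X7→φ1] = [T, T, T, T]
r3 m[X7→φ2] = [F, T, T, T]
r3 m[X7→φ3] = [F, T, T, T]
r3 m[X7→φ6] = [F, T, T, T]
r3 m[X2→φ3] = [T, T, T, F]
r3 m[X2→φ4] = [T, T, T, F]
r3 m[X2→φ9] = [T, T, T, T]
r3 m[X4→φ7] = [T, T, T, T]
r3 m[X9→φ6] = [T, T, T, T]
r3 m[X6→φ2] = [T, T, T, T]
r3 m[X6→φ7] = [T, T, T, T]
r3 m[X11→φ0] = [T, T, T, T]
r3 m[X8→φ1] = [T, T, T, F]
r3 m[X8→φ5] = [T, T, T, T]
r3 m[X3→φ5] = [T, F, T, T]
r3 m[X3→φ8] = [T, T, T, T]
r3 m[X0→φ4] = [T, T, T, T]
r4 m[φ0→X7] = [T, T, T, T]
r4 m[φ0→X11] = [T, T, T, T]
r4 m[φ1→X7] = [F, T, T, T]
r4 m[φ1→X8] = [T, T, T, T]
r4 m[φ2→X7] = [T, T, T, T]
r4 m[φ2→X6] = [T, F, T, T]
r4 m[φ3→X7] = [T, T, T, T]
r4 m[φ3→X2] = [T, T, T, T]
r4 m[φ4→X2] = [T, T, T, T]
r4 m[φ4→X0] = [T, T, F, T]
r4 m[φ5→X8] = [T, T, T, F]
r4 m[φ5→X3] = [T, T, T, T]
r4 m[φ6→X7] = [T, T, T, T]
r4 m[φ6→X9] = [T, T, T, T]
r4 m[φ7→X4] = [T, T, T, T]
r4 m[φ7→X6] = [T, T, T, T]
r4 m[φ8→X3] = [T, F, T, T]
r4 m[φ9→X2] = [T, T, T, F]
r4 m[X7→φ0] = [F, T, T, T]
r4 m[X7→φ1] = [T, T, T, T]
r4 m[X7→φ2] = [F, T, T, T]
r4 m[X7→φ3] = [F, T, T, T]
r4 m[X7→φ6] = [F, T, T, T]
r4 m[X2→φ3] = [T, T, T, F]
r4 m[X2→φ4] = [T, T, T, F]
r4 m[X2→φ9] = [T, T, T, T]
r4 m[X4→φ7] = [T, T, T, T]
r4 m[X9→φ6] = [T, T, T, T]
r4 m[X6→φ2] = [T, T, T, T]
r4 m[X6→φ7] = [T, F, T, T]
r4 m[X11→φ0] = [T, T, T, T]
r4 m[X8→φ1] = [T, T, T, F]
r4 m[X8→φ5] = [T, T, T, T]
r4 m[X3→φ5] = [T, F, T, T]
r4 m[X3→φ8] = [T, T, T, T]
r4 m[X0→φ4] = [T, T, T, T]
r5 m[φ0→X7] = [T, T, T, T]
r5 m[φ0→X11] = [T, T, T, T]
r5 m[φ1→X7] = [F, T, T, T]
r5 m[φ1→X8] = [T, T, T, T]
r5 m[φ2→X7] = [T, T, T, T]
r5 m[φ2→X6] = [T, F, T, T]
r5 m[φ3→X7] = [T, T, T, T]
r5 m[φ3→X2] = [T, T, T, T]
r5 m[φ4→X2] = [T, T, T, T]
r5 m[φ4→X0] = [T, T, F, T]
r5 m[φ5→X8] = [T, T, T, F]
r5 m[φ5→X3] = [T, T, T, T]
r5 m[φ6→X7] = [T, T, T, T]
r5 m[φ6→X9] = [T, T, T, T]
r5 m[φ7→X4] = [T, T, T, T]
r5 m[φ7→X6] = [T, T, T, T]
r5 m[φ8→X3] = [T, F, T, T]
r5 m[φ9→X2] = [T, T, T, F]
r5 m[X7→φ0] = [F, T, T, T]
r5 m[X7→φ1] = [T, T, T, T]
r5 m[X7→φ2] = [F, T, T, T]
r5 m[X7→φ3] = [F, T, T, T]
r5 m[X7→φ6] = [F, T, T, T]
r5 m[X2→φ3] = [T, T, T, F]
r5 m[X2→φ4] = [T, T, T, F]
r5 m[X2→φ9] = [T, T, T, T]
r5 m[X4→φ7] = [T, T, T, T]
r5 m[X9→φ6] = [T, T, T, T]
r5 m[X6→φ2] = [T, T, T, T]
r5 m[X6→φ7] = [T, F, T, T]
r5 m[X11→φ0] = [T, T, T, T]
r5 m[X8→φ1] = [T, T, T, F]
r5 m[X8→φ5] = [T, T, T, T]
r5 m[X3→φ5] = [T, F, T, T]
r5 m[X3→φ8] = [T, T, T, T]
r5 m[X0→φ4] = [T, T, T, T]
fixed point reached at round 5
b[X0] = ⊗ incoming = [T, T, F, T]

b[X0] = [T, T, F, T]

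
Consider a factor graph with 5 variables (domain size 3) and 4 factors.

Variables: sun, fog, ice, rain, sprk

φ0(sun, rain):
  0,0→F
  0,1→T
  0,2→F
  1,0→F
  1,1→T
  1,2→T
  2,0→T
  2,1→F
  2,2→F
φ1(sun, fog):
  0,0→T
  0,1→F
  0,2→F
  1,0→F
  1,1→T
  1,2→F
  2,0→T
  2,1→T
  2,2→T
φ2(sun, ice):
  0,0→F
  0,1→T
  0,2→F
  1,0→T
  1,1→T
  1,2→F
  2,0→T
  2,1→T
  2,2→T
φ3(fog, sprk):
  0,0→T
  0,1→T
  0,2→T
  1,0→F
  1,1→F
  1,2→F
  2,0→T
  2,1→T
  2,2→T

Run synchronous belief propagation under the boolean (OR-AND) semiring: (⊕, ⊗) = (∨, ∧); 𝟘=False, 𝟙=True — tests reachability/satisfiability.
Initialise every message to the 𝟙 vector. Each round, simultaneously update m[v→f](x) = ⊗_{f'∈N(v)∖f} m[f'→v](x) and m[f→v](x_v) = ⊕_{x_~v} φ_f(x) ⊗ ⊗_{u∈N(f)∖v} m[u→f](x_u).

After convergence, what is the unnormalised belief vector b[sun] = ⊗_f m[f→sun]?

b[sun] = [T, F, T]

init: all messages = 𝟙 over 3 values
r1 m[φ0→sun] = [T, T, T]
r1 m[φ0→rain] = [T, T, T]
r1 m[φ1→sun] = [T, T, T]
r1 m[φ1→fog] = [T, T, T]
r1 m[φ2→sun] = [T, T, T]
r1 m[φ2→ice] = [T, T, T]
r1 m[φ3→fog] = [T, F, T]
r1 m[φ3→sprk] = [T, T, T]
r1 m[sun→φ0] = [T, T, T]
r1 m[sun→φ1] = [T, T, T]
r1 m[sun→φ2] = [T, T, T]
r1 m[fog→φ1] = [T, T, T]
r1 m[fog→φ3] = [T, T, T]
r1 m[ice→φ2] = [T, T, T]
r1 m[rain→φ0] = [T, T, T]
r1 m[sprk→φ3] = [T, T, T]
r2 m[φ0→sun] = [T, T, T]
r2 m[φ0→rain] = [T, T, T]
r2 m[φ1→sun] = [T, T, T]
r2 m[φ1→fog] = [T, T, T]
r2 m[φ2→sun] = [T, T, T]
r2 m[φ2→ice] = [T, T, T]
r2 m[φ3→fog] = [T, F, T]
r2 m[φ3→sprk] = [T, T, T]
r2 m[sun→φ0] = [T, T, T]
r2 m[sun→φ1] = [T, T, T]
r2 m[sun→φ2] = [T, T, T]
r2 m[fog→φ1] = [T, F, T]
r2 m[fog→φ3] = [T, T, T]
r2 m[ice→φ2] = [T, T, T]
r2 m[rain→φ0] = [T, T, T]
r2 m[sprk→φ3] = [T, T, T]
r3 m[φ0→sun] = [T, T, T]
r3 m[φ0→rain] = [T, T, T]
r3 m[φ1→sun] = [T, F, T]
r3 m[φ1→fog] = [T, T, T]
r3 m[φ2→sun] = [T, T, T]
r3 m[φ2→ice] = [T, T, T]
r3 m[φ3→fog] = [T, F, T]
r3 m[φ3→sprk] = [T, T, T]
r3 m[sun→φ0] = [T, T, T]
r3 m[sun→φ1] = [T, T, T]
r3 m[sun→φ2] = [T, T, T]
r3 m[fog→φ1] = [T, F, T]
r3 m[fog→φ3] = [T, T, T]
r3 m[ice→φ2] = [T, T, T]
r3 m[rain→φ0] = [T, T, T]
r3 m[sprk→φ3] = [T, T, T]
r4 m[φ0→sun] = [T, T, T]
r4 m[φ0→rain] = [T, T, T]
r4 m[φ1→sun] = [T, F, T]
r4 m[φ1→fog] = [T, T, T]
r4 m[φ2→sun] = [T, T, T]
r4 m[φ2→ice] = [T, T, T]
r4 m[φ3→fog] = [T, F, T]
r4 m[φ3→sprk] = [T, T, T]
r4 m[sun→φ0] = [T, F, T]
r4 m[sun→φ1] = [T, T, T]
r4 m[sun→φ2] = [T, F, T]
r4 m[fog→φ1] = [T, F, T]
r4 m[fog→φ3] = [T, T, T]
r4 m[ice→φ2] = [T, T, T]
r4 m[rain→φ0] = [T, T, T]
r4 m[sprk→φ3] = [T, T, T]
r5 m[φ0→sun] = [T, T, T]
r5 m[φ0→rain] = [T, T, F]
r5 m[φ1→sun] = [T, F, T]
r5 m[φ1→fog] = [T, T, T]
r5 m[φ2→sun] = [T, T, T]
r5 m[φ2→ice] = [T, T, T]
r5 m[φ3→fog] = [T, F, T]
r5 m[φ3→sprk] = [T, T, T]
r5 m[sun→φ0] = [T, F, T]
r5 m[sun→φ1] = [T, T, T]
r5 m[sun→φ2] = [T, F, T]
r5 m[fog→φ1] = [T, F, T]
r5 m[fog→φ3] = [T, T, T]
r5 m[ice→φ2] = [T, T, T]
r5 m[rain→φ0] = [T, T, T]
r5 m[sprk→φ3] = [T, T, T]
r6 m[φ0→sun] = [T, T, T]
r6 m[φ0→rain] = [T, T, F]
r6 m[φ1→sun] = [T, F, T]
r6 m[φ1→fog] = [T, T, T]
r6 m[φ2→sun] = [T, T, T]
r6 m[φ2→ice] = [T, T, T]
r6 m[φ3→fog] = [T, F, T]
r6 m[φ3→sprk] = [T, T, T]
r6 m[sun→φ0] = [T, F, T]
r6 m[sun→φ1] = [T, T, T]
r6 m[sun→φ2] = [T, F, T]
r6 m[fog→φ1] = [T, F, T]
r6 m[fog→φ3] = [T, T, T]
r6 m[ice→φ2] = [T, T, T]
r6 m[rain→φ0] = [T, T, T]
r6 m[sprk→φ3] = [T, T, T]
fixed point reached at round 6
b[sun] = ⊗ incoming = [T, F, T]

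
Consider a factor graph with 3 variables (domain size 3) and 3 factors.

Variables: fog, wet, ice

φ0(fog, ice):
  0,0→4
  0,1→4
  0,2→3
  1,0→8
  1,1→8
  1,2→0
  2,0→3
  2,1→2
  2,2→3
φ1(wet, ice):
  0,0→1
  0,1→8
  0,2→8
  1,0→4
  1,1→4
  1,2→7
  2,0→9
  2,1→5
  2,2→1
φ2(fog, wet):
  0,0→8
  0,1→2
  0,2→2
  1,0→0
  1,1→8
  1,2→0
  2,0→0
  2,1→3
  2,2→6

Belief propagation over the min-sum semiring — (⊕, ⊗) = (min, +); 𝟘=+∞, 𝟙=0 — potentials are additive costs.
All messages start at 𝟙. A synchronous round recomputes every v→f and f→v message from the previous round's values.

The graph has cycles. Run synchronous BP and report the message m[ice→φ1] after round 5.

init: all messages = 𝟙 over 3 values
r1 m[φ0→fog] = [3, 0, 2]
r1 m[φ0→ice] = [3, 2, 0]
r1 m[φ1→wet] = [1, 4, 1]
r1 m[φ1→ice] = [1, 4, 1]
r1 m[φ2→fog] = [2, 0, 0]
r1 m[φ2→wet] = [0, 2, 0]
r1 m[fog→φ0] = [0, 0, 0]
r1 m[fog→φ2] = [0, 0, 0]
r1 m[wet→φ1] = [0, 0, 0]
r1 m[wet→φ2] = [0, 0, 0]
r1 m[ice→φ0] = [0, 0, 0]
r1 m[ice→φ1] = [0, 0, 0]
r2 m[φ0→fog] = [3, 0, 2]
r2 m[φ0→ice] = [3, 2, 0]
r2 m[φ1→wet] = [1, 4, 1]
r2 m[φ1→ice] = [1, 4, 1]
r2 m[φ2→fog] = [2, 0, 0]
r2 m[φ2→wet] = [0, 2, 0]
r2 m[fog→φ0] = [2, 0, 0]
r2 m[fog→φ2] = [3, 0, 2]
r2 m[wet→φ1] = [0, 2, 0]
r2 m[wet→φ2] = [1, 4, 1]
r2 m[ice→φ0] = [1, 4, 1]
r2 m[ice→φ1] = [3, 2, 0]
r3 m[φ0→fog] = [4, 1, 4]
r3 m[φ0→ice] = [3, 2, 0]
r3 m[φ1→wet] = [4, 6, 1]
r3 m[φ1→ice] = [1, 5, 1]
r3 m[φ2→fog] = [3, 1, 1]
r3 m[φ2→wet] = [0, 5, 0]
r3 m[fog→φ0] = [2, 0, 0]
r3 m[fog→φ2] = [3, 0, 2]
r3 m[wet→φ1] = [0, 2, 0]
r3 m[wet→φ2] = [1, 4, 1]
r3 m[ice→φ0] = [1, 4, 1]
r3 m[ice→φ1] = [3, 2, 0]
r4 m[φ0→fog] = [4, 1, 4]
r4 m[φ0→ice] = [3, 2, 0]
r4 m[φ1→wet] = [4, 6, 1]
r4 m[φ1→ice] = [1, 5, 1]
r4 m[φ2→fog] = [3, 1, 1]
r4 m[φ2→wet] = [0, 5, 0]
r4 m[fog→φ0] = [3, 1, 1]
r4 m[fog→φ2] = [4, 1, 4]
r4 m[wet→φ1] = [0, 5, 0]
r4 m[wet→φ2] = [4, 6, 1]
r4 m[ice→φ0] = [1, 5, 1]
r4 m[ice→φ1] = [3, 2, 0]
r5 m[φ0→fog] = [4, 1, 4]
r5 m[φ0→ice] = [4, 3, 1]
r5 m[φ1→wet] = [4, 6, 1]
r5 m[φ1→ice] = [1, 5, 1]
r5 m[φ2→fog] = [3, 1, 4]
r5 m[φ2→wet] = [1, 6, 1]
r5 m[fog→φ0] = [3, 1, 1]
r5 m[fog→φ2] = [4, 1, 4]
r5 m[wet→φ1] = [0, 5, 0]
r5 m[wet→φ2] = [4, 6, 1]
r5 m[ice→φ0] = [1, 5, 1]
r5 m[ice→φ1] = [3, 2, 0]

message @ round 5 = [3, 2, 0]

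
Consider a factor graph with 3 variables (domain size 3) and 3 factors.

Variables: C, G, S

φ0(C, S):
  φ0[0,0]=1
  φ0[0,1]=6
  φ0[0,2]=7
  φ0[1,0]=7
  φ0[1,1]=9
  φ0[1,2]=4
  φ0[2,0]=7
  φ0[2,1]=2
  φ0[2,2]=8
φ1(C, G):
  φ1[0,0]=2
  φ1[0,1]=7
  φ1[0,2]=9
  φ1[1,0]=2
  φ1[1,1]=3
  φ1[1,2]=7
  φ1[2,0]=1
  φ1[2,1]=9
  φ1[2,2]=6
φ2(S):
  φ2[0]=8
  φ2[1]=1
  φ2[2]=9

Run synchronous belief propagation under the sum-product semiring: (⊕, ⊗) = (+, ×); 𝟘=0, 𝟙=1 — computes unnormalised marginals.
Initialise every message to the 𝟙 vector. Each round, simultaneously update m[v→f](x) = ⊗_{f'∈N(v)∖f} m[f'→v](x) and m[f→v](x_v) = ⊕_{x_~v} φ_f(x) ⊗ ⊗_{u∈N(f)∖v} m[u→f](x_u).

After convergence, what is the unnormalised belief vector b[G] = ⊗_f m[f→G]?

init: all messages = 𝟙 over 3 values
r1 m[φ0→C] = [14, 20, 17]
r1 m[φ0→S] = [15, 17, 19]
r1 m[φ1→C] = [18, 12, 16]
r1 m[φ1→G] = [5, 19, 22]
r1 m[φ2→S] = [8, 1, 9]
r1 m[C→φ0] = [1, 1, 1]
r1 m[C→φ1] = [1, 1, 1]
r1 m[G→φ1] = [1, 1, 1]
r1 m[S→φ0] = [1, 1, 1]
r1 m[S→φ2] = [1, 1, 1]
r2 m[φ0→C] = [14, 20, 17]
r2 m[φ0→S] = [15, 17, 19]
r2 m[φ1→C] = [18, 12, 16]
r2 m[φ1→G] = [5, 19, 22]
r2 m[φ2→S] = [8, 1, 9]
r2 m[C→φ0] = [18, 12, 16]
r2 m[C→φ1] = [14, 20, 17]
r2 m[G→φ1] = [1, 1, 1]
r2 m[S→φ0] = [8, 1, 9]
r2 m[S→φ2] = [15, 17, 19]
r3 m[φ0→C] = [77, 101, 130]
r3 m[φ0→S] = [214, 248, 302]
r3 m[φ1→C] = [18, 12, 16]
r3 m[φ1→G] = [85, 311, 368]
r3 m[φ2→S] = [8, 1, 9]
r3 m[C→φ0] = [18, 12, 16]
r3 m[C→φ1] = [14, 20, 17]
r3 m[G→φ1] = [1, 1, 1]
r3 m[S→φ0] = [8, 1, 9]
r3 m[S→φ2] = [15, 17, 19]
r4 m[φ0→C] = [77, 101, 130]
r4 m[φ0→S] = [214, 248, 302]
r4 m[φ1→C] = [18, 12, 16]
r4 m[φ1→G] = [85, 311, 368]
r4 m[φ2→S] = [8, 1, 9]
r4 m[C→φ0] = [18, 12, 16]
r4 m[C→φ1] = [77, 101, 130]
r4 m[G→φ1] = [1, 1, 1]
r4 m[S→φ0] = [8, 1, 9]
r4 m[S→φ2] = [214, 248, 302]
r5 m[φ0→C] = [77, 101, 130]
r5 m[φ0→S] = [214, 248, 302]
r5 m[φ1→C] = [18, 12, 16]
r5 m[φ1→G] = [486, 2012, 2180]
r5 m[φ2→S] = [8, 1, 9]
r5 m[C→φ0] = [18, 12, 16]
r5 m[C→φ1] = [77, 101, 130]
r5 m[G→φ1] = [1, 1, 1]
r5 m[S→φ0] = [8, 1, 9]
r5 m[S→φ2] = [214, 248, 302]
r6 m[φ0→C] = [77, 101, 130]
r6 m[φ0→S] = [214, 248, 302]
r6 m[φ1→C] = [18, 12, 16]
r6 m[φ1→G] = [486, 2012, 2180]
r6 m[φ2→S] = [8, 1, 9]
r6 m[C→φ0] = [18, 12, 16]
r6 m[C→φ1] = [77, 101, 130]
r6 m[G→φ1] = [1, 1, 1]
r6 m[S→φ0] = [8, 1, 9]
r6 m[S→φ2] = [214, 248, 302]
fixed point reached at round 6
b[G] = ⊗ incoming = [486, 2012, 2180]

b[G] = [486, 2012, 2180]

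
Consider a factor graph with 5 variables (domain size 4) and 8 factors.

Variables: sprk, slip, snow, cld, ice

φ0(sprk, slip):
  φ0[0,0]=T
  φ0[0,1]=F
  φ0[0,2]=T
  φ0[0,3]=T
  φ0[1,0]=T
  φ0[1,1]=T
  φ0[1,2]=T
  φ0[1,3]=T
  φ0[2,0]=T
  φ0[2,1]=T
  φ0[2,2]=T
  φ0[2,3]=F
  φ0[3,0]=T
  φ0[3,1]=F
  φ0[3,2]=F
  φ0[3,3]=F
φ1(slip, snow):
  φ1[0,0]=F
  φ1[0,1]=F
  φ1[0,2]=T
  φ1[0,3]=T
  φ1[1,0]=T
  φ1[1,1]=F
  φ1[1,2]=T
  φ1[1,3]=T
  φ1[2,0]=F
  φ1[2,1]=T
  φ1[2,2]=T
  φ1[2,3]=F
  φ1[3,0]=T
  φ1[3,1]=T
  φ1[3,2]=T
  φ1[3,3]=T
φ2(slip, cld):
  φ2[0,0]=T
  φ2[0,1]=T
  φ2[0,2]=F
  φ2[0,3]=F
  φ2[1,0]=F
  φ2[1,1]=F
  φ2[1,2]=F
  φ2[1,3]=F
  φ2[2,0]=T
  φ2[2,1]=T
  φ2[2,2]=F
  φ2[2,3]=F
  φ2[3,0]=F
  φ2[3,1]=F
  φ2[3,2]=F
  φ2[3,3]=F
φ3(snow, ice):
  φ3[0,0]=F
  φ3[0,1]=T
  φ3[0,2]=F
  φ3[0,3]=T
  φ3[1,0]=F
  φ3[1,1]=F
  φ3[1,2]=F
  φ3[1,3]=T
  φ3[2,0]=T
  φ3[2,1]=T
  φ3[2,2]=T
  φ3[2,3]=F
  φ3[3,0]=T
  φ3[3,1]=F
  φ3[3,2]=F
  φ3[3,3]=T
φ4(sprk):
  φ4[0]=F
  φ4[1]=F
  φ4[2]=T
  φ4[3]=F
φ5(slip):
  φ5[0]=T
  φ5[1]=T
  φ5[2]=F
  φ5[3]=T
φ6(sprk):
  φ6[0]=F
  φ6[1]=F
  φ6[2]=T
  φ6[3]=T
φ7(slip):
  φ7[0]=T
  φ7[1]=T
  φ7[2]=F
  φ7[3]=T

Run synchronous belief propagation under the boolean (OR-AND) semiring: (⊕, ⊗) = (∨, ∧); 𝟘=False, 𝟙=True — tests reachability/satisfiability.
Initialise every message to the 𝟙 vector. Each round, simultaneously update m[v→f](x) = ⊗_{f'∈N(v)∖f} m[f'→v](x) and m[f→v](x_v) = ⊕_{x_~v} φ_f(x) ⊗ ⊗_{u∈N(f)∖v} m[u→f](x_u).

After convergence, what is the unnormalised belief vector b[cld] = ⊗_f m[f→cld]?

b[cld] = [T, T, F, F]

init: all messages = 𝟙 over 4 values
r1 m[φ0→sprk] = [T, T, T, T]
r1 m[φ0→slip] = [T, T, T, T]
r1 m[φ1→slip] = [T, T, T, T]
r1 m[φ1→snow] = [T, T, T, T]
r1 m[φ2→slip] = [T, F, T, F]
r1 m[φ2→cld] = [T, T, F, F]
r1 m[φ3→snow] = [T, T, T, T]
r1 m[φ3→ice] = [T, T, T, T]
r1 m[φ4→sprk] = [F, F, T, F]
r1 m[φ5→slip] = [T, T, F, T]
r1 m[φ6→sprk] = [F, F, T, T]
r1 m[φ7→slip] = [T, T, F, T]
r1 m[sprk→φ0] = [T, T, T, T]
r1 m[sprk→φ4] = [T, T, T, T]
r1 m[sprk→φ6] = [T, T, T, T]
r1 m[slip→φ0] = [T, T, T, T]
r1 m[slip→φ1] = [T, T, T, T]
r1 m[slip→φ2] = [T, T, T, T]
r1 m[slip→φ5] = [T, T, T, T]
r1 m[slip→φ7] = [T, T, T, T]
r1 m[snow→φ1] = [T, T, T, T]
r1 m[snow→φ3] = [T, T, T, T]
r1 m[cld→φ2] = [T, T, T, T]
r1 m[ice→φ3] = [T, T, T, T]
r2 m[φ0→sprk] = [T, T, T, T]
r2 m[φ0→slip] = [T, T, T, T]
r2 m[φ1→slip] = [T, T, T, T]
r2 m[φ1→snow] = [T, T, T, T]
r2 m[φ2→slip] = [T, F, T, F]
r2 m[φ2→cld] = [T, T, F, F]
r2 m[φ3→snow] = [T, T, T, T]
r2 m[φ3→ice] = [T, T, T, T]
r2 m[φ4→sprk] = [F, F, T, F]
r2 m[φ5→slip] = [T, T, F, T]
r2 m[φ6→sprk] = [F, F, T, T]
r2 m[φ7→slip] = [T, T, F, T]
r2 m[sprk→φ0] = [F, F, T, F]
r2 m[sprk→φ4] = [F, F, T, T]
r2 m[sprk→φ6] = [F, F, T, F]
r2 m[slip→φ0] = [T, F, F, F]
r2 m[slip→φ1] = [T, F, F, F]
r2 m[slip→φ2] = [T, T, F, T]
r2 m[slip→φ5] = [T, F, F, F]
r2 m[slip→φ7] = [T, F, F, F]
r2 m[snow→φ1] = [T, T, T, T]
r2 m[snow→φ3] = [T, T, T, T]
r2 m[cld→φ2] = [T, T, T, T]
r2 m[ice→φ3] = [T, T, T, T]
r3 m[φ0→sprk] = [T, T, T, T]
r3 m[φ0→slip] = [T, T, T, F]
r3 m[φ1→slip] = [T, T, T, T]
r3 m[φ1→snow] = [F, F, T, T]
r3 m[φ2→slip] = [T, F, T, F]
r3 m[φ2→cld] = [T, T, F, F]
r3 m[φ3→snow] = [T, T, T, T]
r3 m[φ3→ice] = [T, T, T, T]
r3 m[φ4→sprk] = [F, F, T, F]
r3 m[φ5→slip] = [T, T, F, T]
r3 m[φ6→sprk] = [F, F, T, T]
r3 m[φ7→slip] = [T, T, F, T]
r3 m[sprk→φ0] = [F, F, T, F]
r3 m[sprk→φ4] = [F, F, T, T]
r3 m[sprk→φ6] = [F, F, T, F]
r3 m[slip→φ0] = [T, F, F, F]
r3 m[slip→φ1] = [T, F, F, F]
r3 m[slip→φ2] = [T, T, F, T]
r3 m[slip→φ5] = [T, F, F, F]
r3 m[slip→φ7] = [T, F, F, F]
r3 m[snow→φ1] = [T, T, T, T]
r3 m[snow→φ3] = [T, T, T, T]
r3 m[cld→φ2] = [T, T, T, T]
r3 m[ice→φ3] = [T, T, T, T]
r4 m[φ0→sprk] = [T, T, T, T]
r4 m[φ0→slip] = [T, T, T, F]
r4 m[φ1→slip] = [T, T, T, T]
r4 m[φ1→snow] = [F, F, T, T]
r4 m[φ2→slip] = [T, F, T, F]
r4 m[φ2→cld] = [T, T, F, F]
r4 m[φ3→snow] = [T, T, T, T]
r4 m[φ3→ice] = [T, T, T, T]
r4 m[φ4→sprk] = [F, F, T, F]
r4 m[φ5→slip] = [T, T, F, T]
r4 m[φ6→sprk] = [F, F, T, T]
r4 m[φ7→slip] = [T, T, F, T]
r4 m[sprk→φ0] = [F, F, T, F]
r4 m[sprk→φ4] = [F, F, T, T]
r4 m[sprk→φ6] = [F, F, T, F]
r4 m[slip→φ0] = [T, F, F, F]
r4 m[slip→φ1] = [T, F, F, F]
r4 m[slip→φ2] = [T, T, F, F]
r4 m[slip→φ5] = [T, F, F, F]
r4 m[slip→φ7] = [T, F, F, F]
r4 m[snow→φ1] = [T, T, T, T]
r4 m[snow→φ3] = [F, F, T, T]
r4 m[cld→φ2] = [T, T, T, T]
r4 m[ice→φ3] = [T, T, T, T]
r5 m[φ0→sprk] = [T, T, T, T]
r5 m[φ0→slip] = [T, T, T, F]
r5 m[φ1→slip] = [T, T, T, T]
r5 m[φ1→snow] = [F, F, T, T]
r5 m[φ2→slip] = [T, F, T, F]
r5 m[φ2→cld] = [T, T, F, F]
r5 m[φ3→snow] = [T, T, T, T]
r5 m[φ3→ice] = [T, T, T, T]
r5 m[φ4→sprk] = [F, F, T, F]
r5 m[φ5→slip] = [T, T, F, T]
r5 m[φ6→sprk] = [F, F, T, T]
r5 m[φ7→slip] = [T, T, F, T]
r5 m[sprk→φ0] = [F, F, T, F]
r5 m[sprk→φ4] = [F, F, T, T]
r5 m[sprk→φ6] = [F, F, T, F]
r5 m[slip→φ0] = [T, F, F, F]
r5 m[slip→φ1] = [T, F, F, F]
r5 m[slip→φ2] = [T, T, F, F]
r5 m[slip→φ5] = [T, F, F, F]
r5 m[slip→φ7] = [T, F, F, F]
r5 m[snow→φ1] = [T, T, T, T]
r5 m[snow→φ3] = [F, F, T, T]
r5 m[cld→φ2] = [T, T, T, T]
r5 m[ice→φ3] = [T, T, T, T]
fixed point reached at round 5
b[cld] = ⊗ incoming = [T, T, F, F]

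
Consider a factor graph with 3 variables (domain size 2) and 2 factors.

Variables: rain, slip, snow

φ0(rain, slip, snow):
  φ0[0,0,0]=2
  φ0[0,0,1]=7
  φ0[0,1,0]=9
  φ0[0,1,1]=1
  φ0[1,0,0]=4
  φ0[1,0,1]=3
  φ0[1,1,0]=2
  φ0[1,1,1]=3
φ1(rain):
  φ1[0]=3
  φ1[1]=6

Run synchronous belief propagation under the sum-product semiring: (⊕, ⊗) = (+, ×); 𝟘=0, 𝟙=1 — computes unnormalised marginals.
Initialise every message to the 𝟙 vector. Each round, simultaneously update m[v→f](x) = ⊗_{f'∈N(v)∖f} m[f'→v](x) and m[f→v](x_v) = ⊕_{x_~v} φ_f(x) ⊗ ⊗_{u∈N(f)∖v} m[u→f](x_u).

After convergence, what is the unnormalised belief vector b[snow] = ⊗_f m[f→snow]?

b[snow] = [69, 60]

init: all messages = 𝟙 over 2 values
r1 m[φ0→rain] = [19, 12]
r1 m[φ0→slip] = [16, 15]
r1 m[φ0→snow] = [17, 14]
r1 m[φ1→rain] = [3, 6]
r1 m[rain→φ0] = [1, 1]
r1 m[rain→φ1] = [1, 1]
r1 m[slip→φ0] = [1, 1]
r1 m[snow→φ0] = [1, 1]
r2 m[φ0→rain] = [19, 12]
r2 m[φ0→slip] = [16, 15]
r2 m[φ0→snow] = [17, 14]
r2 m[φ1→rain] = [3, 6]
r2 m[rain→φ0] = [3, 6]
r2 m[rain→φ1] = [19, 12]
r2 m[slip→φ0] = [1, 1]
r2 m[snow→φ0] = [1, 1]
r3 m[φ0→rain] = [19, 12]
r3 m[φ0→slip] = [69, 60]
r3 m[φ0→snow] = [69, 60]
r3 m[φ1→rain] = [3, 6]
r3 m[rain→φ0] = [3, 6]
r3 m[rain→φ1] = [19, 12]
r3 m[slip→φ0] = [1, 1]
r3 m[snow→φ0] = [1, 1]
r4 m[φ0→rain] = [19, 12]
r4 m[φ0→slip] = [69, 60]
r4 m[φ0→snow] = [69, 60]
r4 m[φ1→rain] = [3, 6]
r4 m[rain→φ0] = [3, 6]
r4 m[rain→φ1] = [19, 12]
r4 m[slip→φ0] = [1, 1]
r4 m[snow→φ0] = [1, 1]
fixed point reached at round 4
b[snow] = ⊗ incoming = [69, 60]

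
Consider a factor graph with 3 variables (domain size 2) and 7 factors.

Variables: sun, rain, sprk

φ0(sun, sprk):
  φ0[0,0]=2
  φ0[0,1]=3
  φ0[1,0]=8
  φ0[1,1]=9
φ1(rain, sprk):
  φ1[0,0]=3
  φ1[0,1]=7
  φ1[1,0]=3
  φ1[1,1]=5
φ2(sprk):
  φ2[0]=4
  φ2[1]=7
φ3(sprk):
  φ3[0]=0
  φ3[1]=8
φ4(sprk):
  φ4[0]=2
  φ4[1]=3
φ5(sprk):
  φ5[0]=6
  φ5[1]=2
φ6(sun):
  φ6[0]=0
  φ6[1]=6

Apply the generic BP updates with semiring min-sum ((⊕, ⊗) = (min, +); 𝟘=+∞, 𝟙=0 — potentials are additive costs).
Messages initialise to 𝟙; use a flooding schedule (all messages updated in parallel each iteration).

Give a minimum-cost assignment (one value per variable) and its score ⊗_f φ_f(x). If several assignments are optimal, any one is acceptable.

assignment: (sun=0, rain=0, sprk=0); score = 17

init: all messages = 𝟙 over 2 values
r1 m[φ0→sun] = [2, 8]
r1 m[φ0→sprk] = [2, 3]
r1 m[φ1→rain] = [3, 3]
r1 m[φ1→sprk] = [3, 5]
r1 m[φ2→sprk] = [4, 7]
r1 m[φ3→sprk] = [0, 8]
r1 m[φ4→sprk] = [2, 3]
r1 m[φ5→sprk] = [6, 2]
r1 m[φ6→sun] = [0, 6]
r1 m[sun→φ0] = [0, 0]
r1 m[sun→φ6] = [0, 0]
r1 m[rain→φ1] = [0, 0]
r1 m[sprk→φ0] = [0, 0]
r1 m[sprk→φ1] = [0, 0]
r1 m[sprk→φ2] = [0, 0]
r1 m[sprk→φ3] = [0, 0]
r1 m[sprk→φ4] = [0, 0]
r1 m[sprk→φ5] = [0, 0]
r2 m[φ0→sun] = [2, 8]
r2 m[φ0→sprk] = [2, 3]
r2 m[φ1→rain] = [3, 3]
r2 m[φ1→sprk] = [3, 5]
r2 m[φ2→sprk] = [4, 7]
r2 m[φ3→sprk] = [0, 8]
r2 m[φ4→sprk] = [2, 3]
r2 m[φ5→sprk] = [6, 2]
r2 m[φ6→sun] = [0, 6]
r2 m[sun→φ0] = [0, 6]
r2 m[sun→φ6] = [2, 8]
r2 m[rain→φ1] = [0, 0]
r2 m[sprk→φ0] = [15, 25]
r2 m[sprk→φ1] = [14, 23]
r2 m[sprk→φ2] = [13, 21]
r2 m[sprk→φ3] = [17, 20]
r2 m[sprk→φ4] = [15, 25]
r2 m[sprk→φ5] = [11, 26]
r3 m[φ0→sun] = [17, 23]
r3 m[φ0→sprk] = [2, 3]
r3 m[φ1→rain] = [17, 17]
r3 m[φ1→sprk] = [3, 5]
r3 m[φ2→sprk] = [4, 7]
r3 m[φ3→sprk] = [0, 8]
r3 m[φ4→sprk] = [2, 3]
r3 m[φ5→sprk] = [6, 2]
r3 m[φ6→sun] = [0, 6]
r3 m[sun→φ0] = [0, 6]
r3 m[sun→φ6] = [2, 8]
r3 m[rain→φ1] = [0, 0]
r3 m[sprk→φ0] = [15, 25]
r3 m[sprk→φ1] = [14, 23]
r3 m[sprk→φ2] = [13, 21]
r3 m[sprk→φ3] = [17, 20]
r3 m[sprk→φ4] = [15, 25]
r3 m[sprk→φ5] = [11, 26]
r4 m[φ0→sun] = [17, 23]
r4 m[φ0→sprk] = [2, 3]
r4 m[φ1→rain] = [17, 17]
r4 m[φ1→sprk] = [3, 5]
r4 m[φ2→sprk] = [4, 7]
r4 m[φ3→sprk] = [0, 8]
r4 m[φ4→sprk] = [2, 3]
r4 m[φ5→sprk] = [6, 2]
r4 m[φ6→sun] = [0, 6]
r4 m[sun→φ0] = [0, 6]
r4 m[sun→φ6] = [17, 23]
r4 m[rain→φ1] = [0, 0]
r4 m[sprk→φ0] = [15, 25]
r4 m[sprk→φ1] = [14, 23]
r4 m[sprk→φ2] = [13, 21]
r4 m[sprk→φ3] = [17, 20]
r4 m[sprk→φ4] = [15, 25]
r4 m[sprk→φ5] = [11, 26]
r5 m[φ0→sun] = [17, 23]
r5 m[φ0→sprk] = [2, 3]
r5 m[φ1→rain] = [17, 17]
r5 m[φ1→sprk] = [3, 5]
r5 m[φ2→sprk] = [4, 7]
r5 m[φ3→sprk] = [0, 8]
r5 m[φ4→sprk] = [2, 3]
r5 m[φ5→sprk] = [6, 2]
r5 m[φ6→sun] = [0, 6]
r5 m[sun→φ0] = [0, 6]
r5 m[sun→φ6] = [17, 23]
r5 m[rain→φ1] = [0, 0]
r5 m[sprk→φ0] = [15, 25]
r5 m[sprk→φ1] = [14, 23]
r5 m[sprk→φ2] = [13, 21]
r5 m[sprk→φ3] = [17, 20]
r5 m[sprk→φ4] = [15, 25]
r5 m[sprk→φ5] = [11, 26]
fixed point reached at round 5
traceback from sun: (sun=0, rain=0, sprk=0), score=17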